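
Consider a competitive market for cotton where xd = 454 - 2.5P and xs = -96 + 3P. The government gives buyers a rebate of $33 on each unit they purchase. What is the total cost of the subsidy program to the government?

Pre-subsidy: 454 - 2.5P = -96 + 3P gives P* = 100, x* = 204.
With the rebate, buyers effectively pay Pb = Ps − 33, where Ps is the price sellers receive.
Demand in terms of Ps becomes xd = 454 − 2.5(Ps − 33) = 536.5 - 2.5Ps. Setting this equal to supply: 536.5 - 2.5Ps = -96 + 3Ps, so Ps = 115.
Buyers pay Pb = 115 − 33 = 82; x' = -96 + 3·115 = 249.
Government outlay = subsidy × quantity = 33 × 249 = 8217.

Government cost = $8217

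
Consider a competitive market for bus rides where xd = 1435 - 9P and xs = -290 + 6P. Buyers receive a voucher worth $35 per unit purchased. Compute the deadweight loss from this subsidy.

Deadweight loss = $2205

Pre-subsidy: 1435 - 9P = -290 + 6P gives P* = 115, x* = 400.
With the rebate, buyers effectively pay Pb = Ps − 35, where Ps is the price sellers receive.
Demand in terms of Ps becomes xd = 1435 − 9(Ps − 35) = 1750 - 9Ps. Setting this equal to supply: 1750 - 9Ps = -290 + 6Ps, so Ps = 136.
Buyers pay Pb = 136 − 35 = 101; x' = -290 + 6·136 = 526.
The subsidy expands output by 526 − 400 = 126 past the efficient level; on those units the gap between marginal cost and willingness to pay runs from 0 up to 35.
DWL = ½ × 35 × 126 = 2205.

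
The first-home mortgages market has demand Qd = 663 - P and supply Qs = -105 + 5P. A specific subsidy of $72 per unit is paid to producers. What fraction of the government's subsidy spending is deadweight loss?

DWL / government spending = 6/119

Pre-subsidy: 663 - P = -105 + 5P gives P* = 128, Q* = 535.
With the subsidy, sellers receive Ps = Pb + 72 for each unit, where Pb is the price buyers pay.
Supply in terms of Pb becomes Qs = -105 + 5(Pb + 72) = 255 + 5Pb. Setting this equal to demand: 663 - Pb = 255 + 5Pb, so Pb = 68.
Sellers receive Ps = 68 + 72 = 140; Q' = 663 − 1·68 = 595.
ΔCS = ½(535 + 595)(128 − 68) = 33900; ΔPS = ½(535 + 595)(140 − 128) = 6780.
Government spending = 72 × 595 = 42840.
DWL = ½ × 72 × (595 − 535) = 2160; fraction = 2160 / 42840 = 6/119.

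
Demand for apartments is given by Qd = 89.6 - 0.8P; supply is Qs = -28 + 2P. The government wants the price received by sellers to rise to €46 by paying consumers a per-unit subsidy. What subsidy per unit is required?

Required subsidy s = €14 per unit

At a seller price of 46, quantity supplied is -28 + 2·46 = 64.
Buyers absorb 64 only when they pay Pb with 89.6 − 0.8·Pb = 64, i.e. Pb = 32.
s = Ps − Pb = 46 − 32 = 14.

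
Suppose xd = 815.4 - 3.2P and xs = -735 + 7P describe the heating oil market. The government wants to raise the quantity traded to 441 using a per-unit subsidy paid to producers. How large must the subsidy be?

At x = 441, invert demand for the buyer price: Pb = (815.4 − 441)/3.2 = 117; invert supply for the seller price: Ps = (441 − (-735))/7 = 168.
The subsidy must fill the gap: s = Ps − Pb = 168 − 117 = 51.

Required subsidy s = 51 per unit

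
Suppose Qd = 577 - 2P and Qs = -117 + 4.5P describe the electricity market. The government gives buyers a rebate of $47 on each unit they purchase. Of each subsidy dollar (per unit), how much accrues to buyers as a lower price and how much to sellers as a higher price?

Buyers gain 423/13 per unit; sellers gain 188/13 per unit

Pre-subsidy: 577 - 2P = -117 + 4.5P gives P* = 1388/13, Q* = 4725/13.
With the rebate, buyers effectively pay Pb = Ps − 47, where Ps is the price sellers receive.
Demand in terms of Ps becomes Qd = 577 − 2(Ps − 47) = 671 - 2Ps. Setting this equal to supply: 671 - 2Ps = -117 + 4.5Ps, so Ps = 1576/13.
Buyers pay Pb = 1576/13 − 47 = 965/13; Q' = -117 + 4.5·(1576/13) = 5571/13.
Buyers' price falls by P* − Pb = 1388/13 − 965/13 = 423/13; sellers' price rises by Ps − P* = 1576/13 − 1388/13 = 188/13.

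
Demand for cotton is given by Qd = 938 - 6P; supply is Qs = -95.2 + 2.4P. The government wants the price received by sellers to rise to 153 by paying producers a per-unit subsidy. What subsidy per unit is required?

Required subsidy s = 42 per unit

At a seller price of 153, quantity supplied is -95.2 + 2.4·153 = 272.
Buyers absorb 272 only when they pay Pb with 938 − 6·Pb = 272, i.e. Pb = 111.
s = Ps − Pb = 153 − 111 = 42.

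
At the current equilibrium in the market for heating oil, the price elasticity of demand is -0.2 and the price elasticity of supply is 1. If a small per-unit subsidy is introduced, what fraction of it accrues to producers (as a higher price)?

Producer share = 1/6

For a small subsidy around the equilibrium, the benefit split depends on the relative slopes, which at a point are proportional to the elasticities.
Buyer share = εs/(εs + |εd|) = 1/(1 + 0.2) = 5/6; seller share = |εd|/(εs + |εd|) = 1/6.
So producers capture 1/6 of the subsidy.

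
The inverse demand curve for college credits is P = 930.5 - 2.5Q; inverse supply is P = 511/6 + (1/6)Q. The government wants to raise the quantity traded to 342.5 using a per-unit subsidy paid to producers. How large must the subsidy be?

Required subsidy s = 68 per unit

At Q = 342.5, from the demand curve buyers pay Pb = 930.5 − 2.5·342.5 = 74.25; from the supply curve sellers need Ps = 511/6 + (1/6)·342.5 = 142.25.
The subsidy must fill the gap: s = Ps − Pb = 142.25 − 74.25 = 68.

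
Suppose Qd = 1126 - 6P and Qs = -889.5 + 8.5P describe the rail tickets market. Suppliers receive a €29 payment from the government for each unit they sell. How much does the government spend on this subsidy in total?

Government cost = €11426

Pre-subsidy: 1126 - 6P = -889.5 + 8.5P gives P* = 139, Q* = 292.
With the subsidy, sellers receive Ps = Pb + 29 for each unit, where Pb is the price buyers pay.
Supply in terms of Pb becomes Qs = -889.5 + 8.5(Pb + 29) = -643 + 8.5Pb. Setting this equal to demand: 1126 - 6Pb = -643 + 8.5Pb, so Pb = 122.
Sellers receive Ps = 122 + 29 = 151; Q' = 1126 − 6·122 = 394.
Government outlay = subsidy × quantity = 29 × 394 = 11426.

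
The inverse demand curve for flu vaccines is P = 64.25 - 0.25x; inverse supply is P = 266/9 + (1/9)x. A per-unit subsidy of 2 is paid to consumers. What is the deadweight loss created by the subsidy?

Pre-subsidy: 64.25 - 0.25x = 266/9 + (1/9)x gives x* = 1249/13 and P* = 523/13.
With the rebate, buyers effectively pay Pb = Ps − 2, where Ps is the price sellers receive.
On the curves, Pb = 64.25 - 0.25x and Ps = 266/9 + (1/9)x; the wedge Ps − Pb = 2 gives 266/9 + (1/9)x − (64.25 - 0.25x) = 2, so x' = 1321/13.
Then Pb = 64.25 − 0.25·(1321/13) = 505/13 and Ps = 266/9 + (1/9)·(1321/13) = 531/13.
The subsidy expands output by 1321/13 − 1249/13 = 72/13 past the efficient level; on those units the gap between marginal cost and willingness to pay runs from 0 up to 2.
DWL = ½ × 2 × 72/13 = 72/13.

Deadweight loss = 72/13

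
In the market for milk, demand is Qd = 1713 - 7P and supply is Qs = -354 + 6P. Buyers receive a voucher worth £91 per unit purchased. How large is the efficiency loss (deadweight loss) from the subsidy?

Pre-subsidy: 1713 - 7P = -354 + 6P gives P* = 159, Q* = 600.
With the rebate, buyers effectively pay Pb = Ps − 91, where Ps is the price sellers receive.
Demand in terms of Ps becomes Qd = 1713 − 7(Ps − 91) = 2350 - 7Ps. Setting this equal to supply: 2350 - 7Ps = -354 + 6Ps, so Ps = 208.
Buyers pay Pb = 208 − 91 = 117; Q' = -354 + 6·208 = 894.
The subsidy expands output by 894 − 600 = 294 past the efficient level; on those units the gap between marginal cost and willingness to pay runs from 0 up to 91.
DWL = ½ × 91 × 294 = 13377.

Deadweight loss = £13377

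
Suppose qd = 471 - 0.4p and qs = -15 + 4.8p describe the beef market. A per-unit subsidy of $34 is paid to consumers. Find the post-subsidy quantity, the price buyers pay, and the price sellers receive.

Pre-subsidy: 471 - 0.4p = -15 + 4.8p gives p* = 1215/13, q* = 5637/13.
With the rebate, buyers effectively pay pb = ps − 34, where ps is the price sellers receive.
Demand in terms of ps becomes qd = 471 − 0.4(ps − 34) = 484.6 - 0.4ps. Setting this equal to supply: 484.6 - 0.4ps = -15 + 4.8ps, so ps = 1249/13.
Buyers pay pb = 1249/13 − 34 = 807/13; q' = -15 + 4.8·(1249/13) = 29001/65.

q' = 29001/65; buyers pay 807/13; sellers receive 1249/13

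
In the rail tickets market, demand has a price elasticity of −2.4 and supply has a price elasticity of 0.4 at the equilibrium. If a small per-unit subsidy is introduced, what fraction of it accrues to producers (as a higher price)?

For a small subsidy around the equilibrium, the benefit split depends on the relative slopes, which at a point are proportional to the elasticities.
Buyer share = εs/(εs + |εd|) = 0.4/(0.4 + 2.4) = 1/7; seller share = |εd|/(εs + |εd|) = 6/7.
So producers capture 6/7 of the subsidy.

Producer share = 6/7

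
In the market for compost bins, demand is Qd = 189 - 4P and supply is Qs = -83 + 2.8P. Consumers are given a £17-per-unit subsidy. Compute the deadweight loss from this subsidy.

Deadweight loss = £238

Pre-subsidy: 189 - 4P = -83 + 2.8P gives P* = 40, Q* = 29.
With the rebate, buyers effectively pay Pb = Ps − 17, where Ps is the price sellers receive.
Demand in terms of Ps becomes Qd = 189 − 4(Ps − 17) = 257 - 4Ps. Setting this equal to supply: 257 - 4Ps = -83 + 2.8Ps, so Ps = 50.
Buyers pay Pb = 50 − 17 = 33; Q' = -83 + 2.8·50 = 57.
The subsidy expands output by 57 − 29 = 28 past the efficient level; on those units the gap between marginal cost and willingness to pay runs from 0 up to 17.
DWL = ½ × 17 × 28 = 238.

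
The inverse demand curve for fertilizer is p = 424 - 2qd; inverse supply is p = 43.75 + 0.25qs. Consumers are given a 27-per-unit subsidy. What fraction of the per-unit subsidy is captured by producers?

Pre-subsidy: 424 - 2q = 43.75 + 0.25q gives q* = 169 and p* = 86.
With the rebate, buyers effectively pay pb = ps − 27, where ps is the price sellers receive.
On the curves, pb = 424 - 2q and ps = 43.75 + 0.25q; the wedge ps − pb = 27 gives 43.75 + 0.25q − (424 - 2q) = 27, so q' = 181.
Then pb = 424 − 2·181 = 62 and ps = 43.75 + 0.25·181 = 89.
Buyers' price falls by p* − pb = 86 − 62 = 24; sellers' price rises by ps − p* = 89 − 86 = 3.
So producers capture 3/27 = 1/9 of each unit of subsidy.

Producer share = 1/9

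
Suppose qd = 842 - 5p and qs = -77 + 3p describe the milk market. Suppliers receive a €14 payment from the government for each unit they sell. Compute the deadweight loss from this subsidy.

Pre-subsidy: 842 - 5p = -77 + 3p gives p* = 114.875, q* = 267.625.
With the subsidy, sellers receive ps = pb + 14 for each unit, where pb is the price buyers pay.
Supply in terms of pb becomes qs = -77 + 3(pb + 14) = -35 + 3pb. Setting this equal to demand: 842 - 5pb = -35 + 3pb, so pb = 109.625.
Sellers receive ps = 109.625 + 14 = 123.625; q' = 842 − 5·109.625 = 293.875.
The subsidy expands output by 293.875 − 267.625 = 26.25 past the efficient level; on those units the gap between marginal cost and willingness to pay runs from 0 up to 14.
DWL = ½ × 14 × 26.25 = 183.75.

Deadweight loss = €183.75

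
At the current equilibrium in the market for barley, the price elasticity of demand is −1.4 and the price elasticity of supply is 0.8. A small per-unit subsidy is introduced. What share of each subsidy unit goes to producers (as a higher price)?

Producer share = 7/11

For a small subsidy around the equilibrium, the benefit split depends on the relative slopes, which at a point are proportional to the elasticities.
Buyer share = εs/(εs + |εd|) = 0.8/(0.8 + 1.4) = 4/11; seller share = |εd|/(εs + |εd|) = 7/11.
So producers capture 7/11 of the subsidy.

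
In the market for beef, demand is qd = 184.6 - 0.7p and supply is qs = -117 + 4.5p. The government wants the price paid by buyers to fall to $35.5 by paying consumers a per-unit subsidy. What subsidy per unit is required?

Required subsidy s = $26 per unit

At a buyer price of 35.5, quantity demanded is 184.6 − 0.7·35.5 = 159.75.
Sellers supply 159.75 only when they receive ps with -117 + 4.5·ps = 159.75, i.e. ps = 61.5.
s = ps − pb = 61.5 − 35.5 = 26.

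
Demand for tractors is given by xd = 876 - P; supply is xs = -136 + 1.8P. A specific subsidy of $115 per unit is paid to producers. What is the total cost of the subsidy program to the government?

Pre-subsidy: 876 - P = -136 + 1.8P gives P* = 2530/7, x* = 3602/7.
With the subsidy, sellers receive Ps = Pb + 115 for each unit, where Pb is the price buyers pay.
Supply in terms of Pb becomes xs = -136 + 1.8(Pb + 115) = 71 + 1.8Pb. Setting this equal to demand: 876 - Pb = 71 + 1.8Pb, so Pb = 287.5.
Sellers receive Ps = 287.5 + 115 = 402.5; x' = 876 − 1·287.5 = 588.5.
Government outlay = subsidy × quantity = 115 × 588.5 = 67677.5.

Government cost = $67677.5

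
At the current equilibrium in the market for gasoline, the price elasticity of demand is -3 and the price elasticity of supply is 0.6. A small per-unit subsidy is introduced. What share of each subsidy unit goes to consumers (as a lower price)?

Consumer share = 1/6

For a small subsidy around the equilibrium, the benefit split depends on the relative slopes, which at a point are proportional to the elasticities.
Buyer share = εs/(εs + |εd|) = 0.6/(0.6 + 3) = 1/6; seller share = |εd|/(εs + |εd|) = 5/6.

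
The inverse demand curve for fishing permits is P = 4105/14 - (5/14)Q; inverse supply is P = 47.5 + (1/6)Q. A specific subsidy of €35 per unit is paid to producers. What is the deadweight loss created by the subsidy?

Pre-subsidy: 4105/14 - (5/14)Q = 47.5 + (1/6)Q gives Q* = 5160/11 and P* = 2765/22.
With the subsidy, sellers receive Ps = Pb + 35 for each unit, where Pb is the price buyers pay.
On the curves, Pb = 4105/14 - (5/14)Q and Ps = 47.5 + (1/6)Q; the wedge Ps − Pb = 35 gives 47.5 + (1/6)Q − (4105/14 - (5/14)Q) = 35, so Q' = 5895/11.
Then Pb = 4105/14 − (5/14)·(5895/11) = 1120/11 and Ps = 47.5 + (1/6)·(5895/11) = 1505/11.
The subsidy expands output by 5895/11 − 5160/11 = 735/11 past the efficient level; on those units the gap between marginal cost and willingness to pay runs from 0 up to 35.
DWL = ½ × 35 × 735/11 = 25725/22.

Deadweight loss = 25725/22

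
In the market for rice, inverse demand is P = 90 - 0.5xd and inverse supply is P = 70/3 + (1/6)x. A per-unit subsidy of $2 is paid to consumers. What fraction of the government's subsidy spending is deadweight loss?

DWL / government spending = 3/206

Pre-subsidy: 90 - 0.5x = 70/3 + (1/6)x gives x* = 100 and P* = 40.
With the rebate, buyers effectively pay Pb = Ps − 2, where Ps is the price sellers receive.
On the curves, Pb = 90 - 0.5x and Ps = 70/3 + (1/6)x; the wedge Ps − Pb = 2 gives 70/3 + (1/6)x − (90 - 0.5x) = 2, so x' = 103.
Then Pb = 90 − 0.5·103 = 38.5 and Ps = 70/3 + (1/6)·103 = 40.5.
ΔCS = ½(100 + 103)(40 − 38.5) = 152.25; ΔPS = ½(100 + 103)(40.5 − 40) = 50.75.
Government spending = 2 × 103 = 206.
DWL = ½ × 2 × (103 − 100) = 3; fraction = 3 / 206 = 3/206.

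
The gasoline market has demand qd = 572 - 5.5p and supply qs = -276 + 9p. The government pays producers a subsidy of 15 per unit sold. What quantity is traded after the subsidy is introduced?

q' = 8745/29

Pre-subsidy: 572 - 5.5p = -276 + 9p gives p* = 1696/29, q* = 7260/29.
With the subsidy, sellers receive ps = pb + 15 for each unit, where pb is the price buyers pay.
Supply in terms of pb becomes qs = -276 + 9(pb + 15) = -141 + 9pb. Setting this equal to demand: 572 - 5.5pb = -141 + 9pb, so pb = 1426/29.
Sellers receive ps = 1426/29 + 15 = 1861/29; q' = 572 − 5.5·(1426/29) = 8745/29.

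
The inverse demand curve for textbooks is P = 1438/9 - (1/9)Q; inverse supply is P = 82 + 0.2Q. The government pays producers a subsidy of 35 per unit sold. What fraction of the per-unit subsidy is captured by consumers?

Pre-subsidy: 1438/9 - (1/9)Q = 82 + 0.2Q gives Q* = 250 and P* = 132.
With the subsidy, sellers receive Ps = Pb + 35 for each unit, where Pb is the price buyers pay.
On the curves, Pb = 1438/9 - (1/9)Q and Ps = 82 + 0.2Q; the wedge Ps − Pb = 35 gives 82 + 0.2Q − (1438/9 - (1/9)Q) = 35, so Q' = 362.5.
Then Pb = 1438/9 − (1/9)·362.5 = 119.5 and Ps = 82 + 0.2·362.5 = 154.5.
Buyers' price falls by P* − Pb = 132 − 119.5 = 12.5; sellers' price rises by Ps − P* = 154.5 − 132 = 22.5.
So consumers capture 12.5/35 = 5/14 of each unit of subsidy.

Consumer share = 5/14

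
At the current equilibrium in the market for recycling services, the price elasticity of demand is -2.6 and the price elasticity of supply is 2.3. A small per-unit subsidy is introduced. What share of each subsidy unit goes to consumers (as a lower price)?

For a small subsidy around the equilibrium, the benefit split depends on the relative slopes, which at a point are proportional to the elasticities.
Buyer share = εs/(εs + |εd|) = 2.3/(2.3 + 2.6) = 23/49; seller share = |εd|/(εs + |εd|) = 26/49.

Consumer share = 23/49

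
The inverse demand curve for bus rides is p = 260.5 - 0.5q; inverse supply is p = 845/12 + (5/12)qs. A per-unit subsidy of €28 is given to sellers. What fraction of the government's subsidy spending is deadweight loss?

Pre-subsidy: 260.5 - 0.5q = 845/12 + (5/12)q gives q* = 2281/11 and p* = 1725/11.
With the subsidy, sellers receive ps = pb + 28 for each unit, where pb is the price buyers pay.
On the curves, pb = 260.5 - 0.5q and ps = 845/12 + (5/12)q; the wedge ps − pb = 28 gives 845/12 + (5/12)q − (260.5 - 0.5q) = 28, so q' = 2617/11.
Then pb = 260.5 − 0.5·(2617/11) = 1557/11 and ps = 845/12 + (5/12)·(2617/11) = 1865/11.
ΔCS = ½(2281/11 + 2617/11)(1725/11 − 1557/11) = 411432/121; ΔPS = ½(2281/11 + 2617/11)(1865/11 − 1725/11) = 342860/121.
Government spending = 28 × 2617/11 = 73276/11.
DWL = ½ × 28 × (2617/11 − 2281/11) = 4704/11; fraction = (4704/11) / (73276/11) = 168/2617.

DWL / government spending = 168/2617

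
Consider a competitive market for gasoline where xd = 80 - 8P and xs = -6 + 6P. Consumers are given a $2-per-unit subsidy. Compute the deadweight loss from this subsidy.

Deadweight loss = 48/7

Pre-subsidy: 80 - 8P = -6 + 6P gives P* = 43/7, x* = 216/7.
With the rebate, buyers effectively pay Pb = Ps − 2, where Ps is the price sellers receive.
Demand in terms of Ps becomes xd = 80 − 8(Ps − 2) = 96 - 8Ps. Setting this equal to supply: 96 - 8Ps = -6 + 6Ps, so Ps = 51/7.
Buyers pay Pb = 51/7 − 2 = 37/7; x' = -6 + 6·(51/7) = 264/7.
The subsidy expands output by 264/7 − 216/7 = 48/7 past the efficient level; on those units the gap between marginal cost and willingness to pay runs from 0 up to 2.
DWL = ½ × 2 × 48/7 = 48/7.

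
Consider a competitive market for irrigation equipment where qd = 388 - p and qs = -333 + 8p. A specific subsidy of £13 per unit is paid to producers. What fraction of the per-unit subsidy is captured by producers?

Producer share = 1/9

Pre-subsidy: 388 - p = -333 + 8p gives p* = 721/9, q* = 2771/9.
With the subsidy, sellers receive ps = pb + 13 for each unit, where pb is the price buyers pay.
Supply in terms of pb becomes qs = -333 + 8(pb + 13) = -229 + 8pb. Setting this equal to demand: 388 - pb = -229 + 8pb, so pb = 617/9.
Sellers receive ps = 617/9 + 13 = 734/9; q' = 388 − 1·(617/9) = 2875/9.
Buyers' price falls by p* − pb = 721/9 − 617/9 = 104/9; sellers' price rises by ps − p* = 734/9 − 721/9 = 13/9.
So producers capture (13/9)/13 = 1/9 of each unit of subsidy.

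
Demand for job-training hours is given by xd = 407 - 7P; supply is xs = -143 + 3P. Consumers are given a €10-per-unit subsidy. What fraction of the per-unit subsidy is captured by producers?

Pre-subsidy: 407 - 7P = -143 + 3P gives P* = 55, x* = 22.
With the rebate, buyers effectively pay Pb = Ps − 10, where Ps is the price sellers receive.
Demand in terms of Ps becomes xd = 407 − 7(Ps − 10) = 477 - 7Ps. Setting this equal to supply: 477 - 7Ps = -143 + 3Ps, so Ps = 62.
Buyers pay Pb = 62 − 10 = 52; x' = -143 + 3·62 = 43.
Buyers' price falls by P* − Pb = 55 − 52 = 3; sellers' price rises by Ps − P* = 62 − 55 = 7.
So producers capture 7/10 = 0.7 of each unit of subsidy.

Producer share = 0.7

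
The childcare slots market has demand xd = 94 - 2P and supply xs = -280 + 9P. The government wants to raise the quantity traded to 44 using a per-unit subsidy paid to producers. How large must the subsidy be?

Required subsidy s = 11 per unit

At x = 44, invert demand for the buyer price: Pb = (94 − 44)/2 = 25; invert supply for the seller price: Ps = (44 − (-280))/9 = 36.
The subsidy must fill the gap: s = Ps − Pb = 36 − 25 = 11.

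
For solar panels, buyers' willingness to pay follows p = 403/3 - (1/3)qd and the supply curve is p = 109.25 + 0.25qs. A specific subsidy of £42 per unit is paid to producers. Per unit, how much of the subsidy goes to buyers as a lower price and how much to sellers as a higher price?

Buyers gain £24 per unit; sellers gain £18 per unit

Pre-subsidy: 403/3 - (1/3)q = 109.25 + 0.25q gives q* = 43 and p* = 120.
With the subsidy, sellers receive ps = pb + 42 for each unit, where pb is the price buyers pay.
On the curves, pb = 403/3 - (1/3)q and ps = 109.25 + 0.25q; the wedge ps − pb = 42 gives 109.25 + 0.25q − (403/3 - (1/3)q) = 42, so q' = 115.
Then pb = 403/3 − (1/3)·115 = 96 and ps = 109.25 + 0.25·115 = 138.
Buyers' price falls by p* − pb = 120 − 96 = 24; sellers' price rises by ps − p* = 138 − 120 = 18.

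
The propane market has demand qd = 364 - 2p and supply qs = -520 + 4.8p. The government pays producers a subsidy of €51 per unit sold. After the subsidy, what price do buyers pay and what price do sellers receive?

Pre-subsidy: 364 - 2p = -520 + 4.8p gives p* = 130, q* = 104.
With the subsidy, sellers receive ps = pb + 51 for each unit, where pb is the price buyers pay.
Supply in terms of pb becomes qs = -520 + 4.8(pb + 51) = -275.2 + 4.8pb. Setting this equal to demand: 364 - 2pb = -275.2 + 4.8pb, so pb = 94.
Sellers receive ps = 94 + 51 = 145; q' = 364 − 2·94 = 176.

Buyers pay €94; sellers receive €145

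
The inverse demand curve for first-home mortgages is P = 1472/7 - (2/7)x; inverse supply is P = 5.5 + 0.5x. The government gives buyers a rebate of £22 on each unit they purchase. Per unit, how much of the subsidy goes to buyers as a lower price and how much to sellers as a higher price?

Pre-subsidy: 1472/7 - (2/7)x = 5.5 + 0.5x gives x* = 2867/11 and P* = 1494/11.
With the rebate, buyers effectively pay Pb = Ps − 22, where Ps is the price sellers receive.
On the curves, Pb = 1472/7 - (2/7)x and Ps = 5.5 + 0.5x; the wedge Ps − Pb = 22 gives 5.5 + 0.5x − (1472/7 - (2/7)x) = 22, so x' = 3175/11.
Then Pb = 1472/7 − (2/7)·(3175/11) = 1406/11 and Ps = 5.5 + 0.5·(3175/11) = 1648/11.
Buyers' price falls by P* − Pb = 1494/11 − 1406/11 = 8; sellers' price rises by Ps − P* = 1648/11 − 1494/11 = 14.

Buyers gain £8 per unit; sellers gain £14 per unit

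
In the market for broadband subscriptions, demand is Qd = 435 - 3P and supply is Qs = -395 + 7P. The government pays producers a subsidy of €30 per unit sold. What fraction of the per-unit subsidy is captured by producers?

Pre-subsidy: 435 - 3P = -395 + 7P gives P* = 83, Q* = 186.
With the subsidy, sellers receive Ps = Pb + 30 for each unit, where Pb is the price buyers pay.
Supply in terms of Pb becomes Qs = -395 + 7(Pb + 30) = -185 + 7Pb. Setting this equal to demand: 435 - 3Pb = -185 + 7Pb, so Pb = 62.
Sellers receive Ps = 62 + 30 = 92; Q' = 435 − 3·62 = 249.
Buyers' price falls by P* − Pb = 83 − 62 = 21; sellers' price rises by Ps − P* = 92 − 83 = 9.
So producers capture 9/30 = 0.3 of each unit of subsidy.

Producer share = 0.3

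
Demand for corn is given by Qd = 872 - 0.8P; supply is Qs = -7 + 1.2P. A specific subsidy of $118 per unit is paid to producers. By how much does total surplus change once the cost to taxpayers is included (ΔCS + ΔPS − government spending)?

Net change in total surplus = -$3341.76

Pre-subsidy: 872 - 0.8P = -7 + 1.2P gives P* = 439.5, Q* = 520.4.
With the subsidy, sellers receive Ps = Pb + 118 for each unit, where Pb is the price buyers pay.
Supply in terms of Pb becomes Qs = -7 + 1.2(Pb + 118) = 134.6 + 1.2Pb. Setting this equal to demand: 872 - 0.8Pb = 134.6 + 1.2Pb, so Pb = 368.7.
Sellers receive Ps = 368.7 + 118 = 486.7; Q' = 872 − 0.8·368.7 = 577.04.
ΔCS = ½(520.4 + 577.04)(439.5 − 368.7) = 38849.376; ΔPS = ½(520.4 + 577.04)(486.7 − 439.5) = 25899.584.
Government spending = 118 × 577.04 = 68090.72.
Net change = 38849.376 + 25899.584 − 68090.72 = -3341.76. The loss equals the DWL triangle ½·118·56.64.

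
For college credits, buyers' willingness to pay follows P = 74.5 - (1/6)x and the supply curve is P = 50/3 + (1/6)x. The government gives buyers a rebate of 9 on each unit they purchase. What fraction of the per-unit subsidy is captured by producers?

Producer share = 0.5

Pre-subsidy: 74.5 - (1/6)x = 50/3 + (1/6)x gives x* = 173.5 and P* = 547/12.
With the rebate, buyers effectively pay Pb = Ps − 9, where Ps is the price sellers receive.
On the curves, Pb = 74.5 - (1/6)x and Ps = 50/3 + (1/6)x; the wedge Ps − Pb = 9 gives 50/3 + (1/6)x − (74.5 - (1/6)x) = 9, so x' = 200.5.
Then Pb = 74.5 − (1/6)·200.5 = 493/12 and Ps = 50/3 + (1/6)·200.5 = 601/12.
Buyers' price falls by P* − Pb = 547/12 − 493/12 = 4.5; sellers' price rises by Ps − P* = 601/12 − 547/12 = 4.5.
So producers capture 4.5/9 = 0.5 of each unit of subsidy.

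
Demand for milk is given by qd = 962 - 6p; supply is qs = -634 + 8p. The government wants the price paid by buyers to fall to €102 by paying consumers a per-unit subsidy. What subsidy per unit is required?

Required subsidy s = €21 per unit

At a buyer price of 102, quantity demanded is 962 − 6·102 = 350.
Sellers supply 350 only when they receive ps with -634 + 8·ps = 350, i.e. ps = 123.
s = ps − pb = 123 − 102 = 21.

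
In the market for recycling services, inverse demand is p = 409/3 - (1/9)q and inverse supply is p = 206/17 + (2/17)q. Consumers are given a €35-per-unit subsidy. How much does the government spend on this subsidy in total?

Pre-subsidy: 409/3 - (1/9)q = 206/17 + (2/17)q gives q* = 543 and p* = 76.
With the rebate, buyers effectively pay pb = ps − 35, where ps is the price sellers receive.
On the curves, pb = 409/3 - (1/9)q and ps = 206/17 + (2/17)q; the wedge ps − pb = 35 gives 206/17 + (2/17)q − (409/3 - (1/9)q) = 35, so q' = 696.
Then pb = 409/3 − (1/9)·696 = 59 and ps = 206/17 + (2/17)·696 = 94.
Government outlay = subsidy × quantity = 35 × 696 = 24360.

Government cost = €24360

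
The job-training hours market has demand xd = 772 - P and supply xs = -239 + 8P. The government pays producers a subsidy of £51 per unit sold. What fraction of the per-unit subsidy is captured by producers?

Pre-subsidy: 772 - P = -239 + 8P gives P* = 337/3, x* = 1979/3.
With the subsidy, sellers receive Ps = Pb + 51 for each unit, where Pb is the price buyers pay.
Supply in terms of Pb becomes xs = -239 + 8(Pb + 51) = 169 + 8Pb. Setting this equal to demand: 772 - Pb = 169 + 8Pb, so Pb = 67.
Sellers receive Ps = 67 + 51 = 118; x' = 772 − 1·67 = 705.
Buyers' price falls by P* − Pb = 337/3 − 67 = 136/3; sellers' price rises by Ps − P* = 118 − 337/3 = 17/3.
So producers capture (17/3)/51 = 1/9 of each unit of subsidy.

Producer share = 1/9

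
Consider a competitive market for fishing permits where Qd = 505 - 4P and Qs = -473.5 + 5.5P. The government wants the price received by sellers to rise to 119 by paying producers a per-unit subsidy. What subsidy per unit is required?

At a seller price of 119, quantity supplied is -473.5 + 5.5·119 = 181.
Buyers absorb 181 only when they pay Pb with 505 − 4·Pb = 181, i.e. Pb = 81.
s = Ps − Pb = 119 − 81 = 38.

Required subsidy s = 38 per unit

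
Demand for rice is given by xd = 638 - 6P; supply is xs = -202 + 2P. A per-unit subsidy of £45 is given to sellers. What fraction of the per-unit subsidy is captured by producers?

Pre-subsidy: 638 - 6P = -202 + 2P gives P* = 105, x* = 8.
With the subsidy, sellers receive Ps = Pb + 45 for each unit, where Pb is the price buyers pay.
Supply in terms of Pb becomes xs = -202 + 2(Pb + 45) = -112 + 2Pb. Setting this equal to demand: 638 - 6Pb = -112 + 2Pb, so Pb = 93.75.
Sellers receive Ps = 93.75 + 45 = 138.75; x' = 638 − 6·93.75 = 75.5.
Buyers' price falls by P* − Pb = 105 − 93.75 = 11.25; sellers' price rises by Ps − P* = 138.75 − 105 = 33.75.
So producers capture 33.75/45 = 0.75 of each unit of subsidy.

Producer share = 0.75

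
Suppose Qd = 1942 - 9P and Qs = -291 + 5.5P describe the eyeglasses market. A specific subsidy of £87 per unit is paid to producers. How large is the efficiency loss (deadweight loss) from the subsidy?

Deadweight loss = £12919.5

Pre-subsidy: 1942 - 9P = -291 + 5.5P gives P* = 154, Q* = 556.
With the subsidy, sellers receive Ps = Pb + 87 for each unit, where Pb is the price buyers pay.
Supply in terms of Pb becomes Qs = -291 + 5.5(Pb + 87) = 187.5 + 5.5Pb. Setting this equal to demand: 1942 - 9Pb = 187.5 + 5.5Pb, so Pb = 121.
Sellers receive Ps = 121 + 87 = 208; Q' = 1942 − 9·121 = 853.
The subsidy expands output by 853 − 556 = 297 past the efficient level; on those units the gap between marginal cost and willingness to pay runs from 0 up to 87.
DWL = ½ × 87 × 297 = 12919.5.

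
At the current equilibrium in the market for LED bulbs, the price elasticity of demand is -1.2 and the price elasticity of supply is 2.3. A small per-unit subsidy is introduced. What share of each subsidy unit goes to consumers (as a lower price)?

Consumer share = 23/35

For a small subsidy around the equilibrium, the benefit split depends on the relative slopes, which at a point are proportional to the elasticities.
Buyer share = εs/(εs + |εd|) = 2.3/(2.3 + 1.2) = 23/35; seller share = |εd|/(εs + |εd|) = 12/35.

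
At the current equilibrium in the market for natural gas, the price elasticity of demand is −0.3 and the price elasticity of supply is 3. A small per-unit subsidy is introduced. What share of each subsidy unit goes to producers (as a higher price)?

Producer share = 1/11

For a small subsidy around the equilibrium, the benefit split depends on the relative slopes, which at a point are proportional to the elasticities.
Buyer share = εs/(εs + |εd|) = 3/(3 + 0.3) = 10/11; seller share = |εd|/(εs + |εd|) = 1/11.
So producers capture 1/11 of the subsidy.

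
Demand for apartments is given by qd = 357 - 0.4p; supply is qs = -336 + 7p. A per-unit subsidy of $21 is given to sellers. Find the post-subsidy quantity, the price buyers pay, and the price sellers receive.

Pre-subsidy: 357 - 0.4p = -336 + 7p gives p* = 3465/37, q* = 11823/37.
With the subsidy, sellers receive ps = pb + 21 for each unit, where pb is the price buyers pay.
Supply in terms of pb becomes qs = -336 + 7(pb + 21) = -189 + 7pb. Setting this equal to demand: 357 - 0.4pb = -189 + 7pb, so pb = 2730/37.
Sellers receive ps = 2730/37 + 21 = 3507/37; q' = 357 − 0.4·(2730/37) = 12117/37.

q' = 12117/37; buyers pay 2730/37; sellers receive 3507/37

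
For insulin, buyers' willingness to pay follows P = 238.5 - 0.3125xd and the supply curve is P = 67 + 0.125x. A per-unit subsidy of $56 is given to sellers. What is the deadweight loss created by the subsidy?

Pre-subsidy: 238.5 - 0.3125x = 67 + 0.125x gives x* = 392 and P* = 116.
With the subsidy, sellers receive Ps = Pb + 56 for each unit, where Pb is the price buyers pay.
On the curves, Pb = 238.5 - 0.3125x and Ps = 67 + 0.125x; the wedge Ps − Pb = 56 gives 67 + 0.125x − (238.5 - 0.3125x) = 56, so x' = 520.
Then Pb = 238.5 − 0.3125·520 = 76 and Ps = 67 + 0.125·520 = 132.
The subsidy expands output by 520 − 392 = 128 past the efficient level; on those units the gap between marginal cost and willingness to pay runs from 0 up to 56.
DWL = ½ × 56 × 128 = 3584.

Deadweight loss = $3584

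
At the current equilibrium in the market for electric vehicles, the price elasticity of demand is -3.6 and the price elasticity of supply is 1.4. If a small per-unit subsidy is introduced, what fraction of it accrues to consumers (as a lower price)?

For a small subsidy around the equilibrium, the benefit split depends on the relative slopes, which at a point are proportional to the elasticities.
Buyer share = εs/(εs + |εd|) = 1.4/(1.4 + 3.6) = 0.28; seller share = |εd|/(εs + |εd|) = 0.72.

Consumer share = 0.28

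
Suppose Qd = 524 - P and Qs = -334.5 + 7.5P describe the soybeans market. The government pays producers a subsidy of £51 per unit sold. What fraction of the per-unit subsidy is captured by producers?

Pre-subsidy: 524 - P = -334.5 + 7.5P gives P* = 101, Q* = 423.
With the subsidy, sellers receive Ps = Pb + 51 for each unit, where Pb is the price buyers pay.
Supply in terms of Pb becomes Qs = -334.5 + 7.5(Pb + 51) = 48 + 7.5Pb. Setting this equal to demand: 524 - Pb = 48 + 7.5Pb, so Pb = 56.
Sellers receive Ps = 56 + 51 = 107; Q' = 524 − 1·56 = 468.
Buyers' price falls by P* − Pb = 101 − 56 = 45; sellers' price rises by Ps − P* = 107 − 101 = 6.
So producers capture 6/51 = 2/17 of each unit of subsidy.

Producer share = 2/17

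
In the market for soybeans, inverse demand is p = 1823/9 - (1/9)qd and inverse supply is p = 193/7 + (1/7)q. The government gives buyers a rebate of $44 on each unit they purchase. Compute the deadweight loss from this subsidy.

Deadweight loss = $3811.5

Pre-subsidy: 1823/9 - (1/9)q = 193/7 + (1/7)q gives q* = 689 and p* = 126.
With the rebate, buyers effectively pay pb = ps − 44, where ps is the price sellers receive.
On the curves, pb = 1823/9 - (1/9)q and ps = 193/7 + (1/7)q; the wedge ps − pb = 44 gives 193/7 + (1/7)q − (1823/9 - (1/9)q) = 44, so q' = 862.25.
Then pb = 1823/9 − (1/9)·862.25 = 106.75 and ps = 193/7 + (1/7)·862.25 = 150.75.
The subsidy expands output by 862.25 − 689 = 173.25 past the efficient level; on those units the gap between marginal cost and willingness to pay runs from 0 up to 44.
DWL = ½ × 44 × 173.25 = 3811.5.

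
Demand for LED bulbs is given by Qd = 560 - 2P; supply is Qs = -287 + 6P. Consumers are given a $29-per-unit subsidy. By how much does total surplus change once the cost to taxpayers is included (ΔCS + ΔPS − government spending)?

Net change in total surplus = -$630.75

Pre-subsidy: 560 - 2P = -287 + 6P gives P* = 105.875, Q* = 348.25.
With the rebate, buyers effectively pay Pb = Ps − 29, where Ps is the price sellers receive.
Demand in terms of Ps becomes Qd = 560 − 2(Ps − 29) = 618 - 2Ps. Setting this equal to supply: 618 - 2Ps = -287 + 6Ps, so Ps = 113.125.
Buyers pay Pb = 113.125 − 29 = 84.125; Q' = -287 + 6·113.125 = 391.75.
ΔCS = ½(348.25 + 391.75)(105.875 − 84.125) = 8047.5; ΔPS = ½(348.25 + 391.75)(113.125 − 105.875) = 2682.5.
Government spending = 29 × 391.75 = 11360.75.
Net change = 8047.5 + 2682.5 − 11360.75 = -630.75. The loss equals the DWL triangle ½·29·43.5.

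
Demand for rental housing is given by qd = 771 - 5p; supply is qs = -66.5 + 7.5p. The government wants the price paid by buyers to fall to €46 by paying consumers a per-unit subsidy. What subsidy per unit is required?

At a buyer price of 46, quantity demanded is 771 − 5·46 = 541.
Sellers supply 541 only when they receive ps with -66.5 + 7.5·ps = 541, i.e. ps = 81.
s = ps − pb = 81 − 46 = 35.

Required subsidy s = €35 per unit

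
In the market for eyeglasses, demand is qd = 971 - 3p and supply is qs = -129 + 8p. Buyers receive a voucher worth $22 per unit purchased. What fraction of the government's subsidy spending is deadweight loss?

Pre-subsidy: 971 - 3p = -129 + 8p gives p* = 100, q* = 671.
With the rebate, buyers effectively pay pb = ps − 22, where ps is the price sellers receive.
Demand in terms of ps becomes qd = 971 − 3(ps − 22) = 1037 - 3ps. Setting this equal to supply: 1037 - 3ps = -129 + 8ps, so ps = 106.
Buyers pay pb = 106 − 22 = 84; q' = -129 + 8·106 = 719.
ΔCS = ½(671 + 719)(100 − 84) = 11120; ΔPS = ½(671 + 719)(106 − 100) = 4170.
Government spending = 22 × 719 = 15818.
DWL = ½ × 22 × (719 − 671) = 528; fraction = 528 / 15818 = 24/719.

DWL / government spending = 24/719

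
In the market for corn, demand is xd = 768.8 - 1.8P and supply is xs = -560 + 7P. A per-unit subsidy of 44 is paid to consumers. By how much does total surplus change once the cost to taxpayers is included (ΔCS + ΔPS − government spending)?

Pre-subsidy: 768.8 - 1.8P = -560 + 7P gives P* = 151, x* = 497.
With the rebate, buyers effectively pay Pb = Ps − 44, where Ps is the price sellers receive.
Demand in terms of Ps becomes xd = 768.8 − 1.8(Ps − 44) = 848 - 1.8Ps. Setting this equal to supply: 848 - 1.8Ps = -560 + 7Ps, so Ps = 160.
Buyers pay Pb = 160 − 44 = 116; x' = -560 + 7·160 = 560.
ΔCS = ½(497 + 560)(151 − 116) = 18497.5; ΔPS = ½(497 + 560)(160 − 151) = 4756.5.
Government spending = 44 × 560 = 24640.
Net change = 18497.5 + 4756.5 − 24640 = -1386. The loss equals the DWL triangle ½·44·63.

Net change in total surplus = -1386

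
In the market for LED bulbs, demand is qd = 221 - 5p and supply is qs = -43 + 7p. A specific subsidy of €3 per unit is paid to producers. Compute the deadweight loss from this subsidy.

Pre-subsidy: 221 - 5p = -43 + 7p gives p* = 22, q* = 111.
With the subsidy, sellers receive ps = pb + 3 for each unit, where pb is the price buyers pay.
Supply in terms of pb becomes qs = -43 + 7(pb + 3) = -22 + 7pb. Setting this equal to demand: 221 - 5pb = -22 + 7pb, so pb = 20.25.
Sellers receive ps = 20.25 + 3 = 23.25; q' = 221 − 5·20.25 = 119.75.
The subsidy expands output by 119.75 − 111 = 8.75 past the efficient level; on those units the gap between marginal cost and willingness to pay runs from 0 up to 3.
DWL = ½ × 3 × 8.75 = 13.125.

Deadweight loss = €13.125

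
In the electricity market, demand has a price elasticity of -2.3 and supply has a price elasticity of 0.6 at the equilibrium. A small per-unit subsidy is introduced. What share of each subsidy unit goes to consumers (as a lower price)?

Consumer share = 6/29

For a small subsidy around the equilibrium, the benefit split depends on the relative slopes, which at a point are proportional to the elasticities.
Buyer share = εs/(εs + |εd|) = 0.6/(0.6 + 2.3) = 6/29; seller share = |εd|/(εs + |εd|) = 23/29.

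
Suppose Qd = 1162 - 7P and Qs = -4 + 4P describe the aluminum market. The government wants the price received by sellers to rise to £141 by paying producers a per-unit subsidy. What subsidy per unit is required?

At a seller price of 141, quantity supplied is -4 + 4·141 = 560.
Buyers absorb 560 only when they pay Pb with 1162 − 7·Pb = 560, i.e. Pb = 86.
s = Ps − Pb = 141 − 86 = 55.

Required subsidy s = £55 per unit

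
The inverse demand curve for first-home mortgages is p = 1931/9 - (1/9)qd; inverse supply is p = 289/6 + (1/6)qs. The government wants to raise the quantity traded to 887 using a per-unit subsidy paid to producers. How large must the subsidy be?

At q = 887, from the demand curve buyers pay pb = 1931/9 − (1/9)·887 = 116; from the supply curve sellers need ps = 289/6 + (1/6)·887 = 196.
The subsidy must fill the gap: s = ps − pb = 196 − 116 = 80.

Required subsidy s = 80 per unit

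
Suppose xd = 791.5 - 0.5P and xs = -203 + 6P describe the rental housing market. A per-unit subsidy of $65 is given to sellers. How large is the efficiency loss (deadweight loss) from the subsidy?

Deadweight loss = $975

Pre-subsidy: 791.5 - 0.5P = -203 + 6P gives P* = 153, x* = 715.
With the subsidy, sellers receive Ps = Pb + 65 for each unit, where Pb is the price buyers pay.
Supply in terms of Pb becomes xs = -203 + 6(Pb + 65) = 187 + 6Pb. Setting this equal to demand: 791.5 - 0.5Pb = 187 + 6Pb, so Pb = 93.
Sellers receive Ps = 93 + 65 = 158; x' = 791.5 − 0.5·93 = 745.
The subsidy expands output by 745 − 715 = 30 past the efficient level; on those units the gap between marginal cost and willingness to pay runs from 0 up to 65.
DWL = ½ × 65 × 30 = 975.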